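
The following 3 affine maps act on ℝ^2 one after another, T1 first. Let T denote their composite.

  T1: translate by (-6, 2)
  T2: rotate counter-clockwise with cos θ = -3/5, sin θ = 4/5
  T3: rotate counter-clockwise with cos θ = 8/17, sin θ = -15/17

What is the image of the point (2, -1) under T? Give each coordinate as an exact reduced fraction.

T(p) = (-13/5, -16/5)

T1 translate by (-6, 2): (2, -1) → (-4, 1)
T2 rotate counter-clockwise with cos θ = -3/5, sin θ = 4/5: (-4, 1) → (8/5, -19/5)
T3 rotate counter-clockwise with cos θ = 8/17, sin θ = -15/17: (8/5, -19/5) → (-13/5, -16/5)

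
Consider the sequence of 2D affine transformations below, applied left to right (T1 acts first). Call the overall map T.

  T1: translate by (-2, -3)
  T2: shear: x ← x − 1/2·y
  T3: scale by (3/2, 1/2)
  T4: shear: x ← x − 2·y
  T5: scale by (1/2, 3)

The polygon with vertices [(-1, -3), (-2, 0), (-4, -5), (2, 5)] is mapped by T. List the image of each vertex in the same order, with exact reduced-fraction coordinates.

T1 translate by (-2, -3): (-1, -3) → (-3, -6); (-2, 0) → (-4, -3); (-4, -5) → (-6, -8); (2, 5) → (0, 2)
T2 shear: x ← x − 1/2·y: (-3, -6) → (0, -6); (-4, -3) → (-5/2, -3); (-6, -8) → (-2, -8); (0, 2) → (-1, 2)
T3 scale by (3/2, 1/2): (0, -6) → (0, -3); (-5/2, -3) → (-15/4, -3/2); (-2, -8) → (-3, -4); (-1, 2) → (-3/2, 1)
T4 shear: x ← x − 2·y: (0, -3) → (6, -3); (-15/4, -3/2) → (-3/4, -3/2); (-3, -4) → (5, -4); (-3/2, 1) → (-7/2, 1)
T5 scale by (1/2, 3): (6, -3) → (3, -9); (-3/4, -3/2) → (-3/8, -9/2); (5, -4) → (5/2, -12); (-7/2, 1) → (-7/4, 3)

image vertices: (3, -9), (-3/8, -9/2), (5/2, -12), (-7/4, 3)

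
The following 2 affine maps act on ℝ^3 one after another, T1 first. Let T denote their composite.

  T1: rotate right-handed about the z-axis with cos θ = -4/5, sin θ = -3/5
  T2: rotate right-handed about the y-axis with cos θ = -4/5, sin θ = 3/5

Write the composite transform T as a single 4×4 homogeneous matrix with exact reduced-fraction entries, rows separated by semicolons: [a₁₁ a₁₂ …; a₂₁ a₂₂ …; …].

T = [16/25 -12/25 3/5 0; -3/5 -4/5 0 0; 12/25 -9/25 -4/5 0; 0 0 0 1]

T1 = [-4/5 3/5 0 0; -3/5 -4/5 0 0; 0 0 1 0; 0 0 0 1]
T2·T1 = [16/25 -12/25 3/5 0; -3/5 -4/5 0 0; 12/25 -9/25 -4/5 0; 0 0 0 1]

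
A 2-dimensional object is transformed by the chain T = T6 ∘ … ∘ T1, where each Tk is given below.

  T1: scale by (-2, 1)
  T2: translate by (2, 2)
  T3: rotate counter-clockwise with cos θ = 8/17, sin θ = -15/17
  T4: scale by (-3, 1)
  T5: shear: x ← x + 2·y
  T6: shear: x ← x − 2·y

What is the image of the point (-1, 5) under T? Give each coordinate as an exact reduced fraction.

T(p) = (-411/17, -4/17)

T1 scale by (-2, 1): (-1, 5) → (2, 5)
T2 translate by (2, 2): (2, 5) → (4, 7)
T3 rotate counter-clockwise with cos θ = 8/17, sin θ = -15/17: (4, 7) → (137/17, -4/17)
T4 scale by (-3, 1): (137/17, -4/17) → (-411/17, -4/17)
T5 shear: x ← x + 2·y: (-411/17, -4/17) → (-419/17, -4/17)
T6 shear: x ← x − 2·y: (-419/17, -4/17) → (-411/17, -4/17)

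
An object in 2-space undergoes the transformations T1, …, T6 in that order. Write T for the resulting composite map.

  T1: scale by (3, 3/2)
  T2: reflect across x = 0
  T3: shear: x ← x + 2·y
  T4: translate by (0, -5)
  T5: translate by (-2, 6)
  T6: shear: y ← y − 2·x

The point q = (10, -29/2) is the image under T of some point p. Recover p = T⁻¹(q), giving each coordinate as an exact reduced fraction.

T1 = [3 0 0; 0 3/2 0; 0 0 1]
T2·T1 = [-3 0 0; 0 3/2 0; 0 0 1]
T3·…·T1 = [-3 3 0; 0 3/2 0; 0 0 1]
T4·…·T1 = [-3 3 0; 0 3/2 -5; 0 0 1]
T5·…·T1 = [-3 3 -2; 0 3/2 1; 0 0 1]
T6·…·T1 = [-3 3 -2; 6 -9/2 5; 0 0 1]
det M = -9/2; M⁻¹ = [1 2/3 -4/3; 4/3 2/3 -2/3; 0 0 1]
M⁻¹ · (10, -29/2)ᵀ = (-1, 3)ᵀ

p = (-1, 3)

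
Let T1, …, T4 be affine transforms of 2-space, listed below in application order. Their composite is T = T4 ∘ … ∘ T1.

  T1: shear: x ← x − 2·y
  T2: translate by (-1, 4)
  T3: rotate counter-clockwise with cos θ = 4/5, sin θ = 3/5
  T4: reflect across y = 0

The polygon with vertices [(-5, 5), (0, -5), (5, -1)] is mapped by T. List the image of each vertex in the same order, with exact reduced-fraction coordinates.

image vertices: (-91/5, 12/5), (39/5, -23/5), (3, -6)

T1 shear: x ← x − 2·y: (-5, 5) → (-15, 5); (0, -5) → (10, -5); (5, -1) → (7, -1)
T2 translate by (-1, 4): (-15, 5) → (-16, 9); (10, -5) → (9, -1); (7, -1) → (6, 3)
T3 rotate counter-clockwise with cos θ = 4/5, sin θ = 3/5: (-16, 9) → (-91/5, -12/5); (9, -1) → (39/5, 23/5); (6, 3) → (3, 6)
T4 reflect across y = 0: (-91/5, -12/5) → (-91/5, 12/5); (39/5, 23/5) → (39/5, -23/5); (3, 6) → (3, -6)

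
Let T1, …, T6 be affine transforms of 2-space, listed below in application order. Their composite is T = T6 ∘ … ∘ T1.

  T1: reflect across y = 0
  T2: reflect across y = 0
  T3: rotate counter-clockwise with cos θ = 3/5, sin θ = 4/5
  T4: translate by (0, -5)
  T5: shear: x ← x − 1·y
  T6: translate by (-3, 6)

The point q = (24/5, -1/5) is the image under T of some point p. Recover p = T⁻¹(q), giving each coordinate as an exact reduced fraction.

p = (0, -2)

T1 = [1 0 0; 0 -1 0; 0 0 1]
T2·T1 = [1 0 0; 0 1 0; 0 0 1]
T3·…·T1 = [3/5 -4/5 0; 4/5 3/5 0; 0 0 1]
T4·…·T1 = [3/5 -4/5 0; 4/5 3/5 -5; 0 0 1]
T5·…·T1 = [-1/5 -7/5 5; 4/5 3/5 -5; 0 0 1]
T6·…·T1 = [-1/5 -7/5 2; 4/5 3/5 1; 0 0 1]
det M = 1; M⁻¹ = [3/5 7/5 -13/5; -4/5 -1/5 9/5; 0 0 1]
M⁻¹ · (24/5, -1/5)ᵀ = (0, -2)ᵀ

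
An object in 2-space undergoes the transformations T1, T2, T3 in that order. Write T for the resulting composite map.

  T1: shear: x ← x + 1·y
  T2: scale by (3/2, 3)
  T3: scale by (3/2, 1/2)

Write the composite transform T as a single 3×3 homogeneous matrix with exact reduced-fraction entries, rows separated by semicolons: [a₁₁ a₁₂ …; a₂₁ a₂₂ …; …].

T = [9/4 9/4 0; 0 3/2 0; 0 0 1]

T1 = [1 1 0; 0 1 0; 0 0 1]
T2·T1 = [3/2 3/2 0; 0 3 0; 0 0 1]
T3·…·T1 = [9/4 9/4 0; 0 3/2 0; 0 0 1]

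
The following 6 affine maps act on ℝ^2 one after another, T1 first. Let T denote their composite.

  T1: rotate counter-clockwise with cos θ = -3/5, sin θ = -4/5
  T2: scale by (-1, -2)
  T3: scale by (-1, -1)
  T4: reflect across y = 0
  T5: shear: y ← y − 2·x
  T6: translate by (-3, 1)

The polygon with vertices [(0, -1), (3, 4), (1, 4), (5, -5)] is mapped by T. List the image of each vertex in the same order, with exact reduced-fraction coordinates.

T1 rotate counter-clockwise with cos θ = -3/5, sin θ = -4/5: (0, -1) → (-4/5, 3/5); (3, 4) → (7/5, -24/5); (1, 4) → (13/5, -16/5); (5, -5) → (-7, -1)
T2 scale by (-1, -2): (-4/5, 3/5) → (4/5, -6/5); (7/5, -24/5) → (-7/5, 48/5); (13/5, -16/5) → (-13/5, 32/5); (-7, -1) → (7, 2)
T3 scale by (-1, -1): (4/5, -6/5) → (-4/5, 6/5); (-7/5, 48/5) → (7/5, -48/5); (-13/5, 32/5) → (13/5, -32/5); (7, 2) → (-7, -2)
T4 reflect across y = 0: (-4/5, 6/5) → (-4/5, -6/5); (7/5, -48/5) → (7/5, 48/5); (13/5, -32/5) → (13/5, 32/5); (-7, -2) → (-7, 2)
T5 shear: y ← y − 2·x: (-4/5, -6/5) → (-4/5, 2/5); (7/5, 48/5) → (7/5, 34/5); (13/5, 32/5) → (13/5, 6/5); (-7, 2) → (-7, 16)
T6 translate by (-3, 1): (-4/5, 2/5) → (-19/5, 7/5); (7/5, 34/5) → (-8/5, 39/5); (13/5, 6/5) → (-2/5, 11/5); (-7, 16) → (-10, 17)

image vertices: (-19/5, 7/5), (-8/5, 39/5), (-2/5, 11/5), (-10, 17)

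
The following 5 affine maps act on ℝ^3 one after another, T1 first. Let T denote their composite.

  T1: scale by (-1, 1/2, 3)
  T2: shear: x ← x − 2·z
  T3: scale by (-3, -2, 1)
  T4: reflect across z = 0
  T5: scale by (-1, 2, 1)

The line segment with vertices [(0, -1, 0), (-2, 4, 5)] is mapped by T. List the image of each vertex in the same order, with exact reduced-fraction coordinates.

T1 scale by (-1, 1/2, 3): (0, -1, 0) → (0, -1/2, 0); (-2, 4, 5) → (2, 2, 15)
T2 shear: x ← x − 2·z: (0, -1/2, 0) → (0, -1/2, 0); (2, 2, 15) → (-28, 2, 15)
T3 scale by (-3, -2, 1): (0, -1/2, 0) → (0, 1, 0); (-28, 2, 15) → (84, -4, 15)
T4 reflect across z = 0: (0, 1, 0) → (0, 1, 0); (84, -4, 15) → (84, -4, -15)
T5 scale by (-1, 2, 1): (0, 1, 0) → (0, 2, 0); (84, -4, -15) → (-84, -8, -15)

image vertices: (0, 2, 0), (-84, -8, -15)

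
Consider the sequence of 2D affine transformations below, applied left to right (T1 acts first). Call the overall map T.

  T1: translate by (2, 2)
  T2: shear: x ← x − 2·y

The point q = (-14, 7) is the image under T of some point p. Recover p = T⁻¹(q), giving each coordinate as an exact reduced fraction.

p = (-2, 5)

T1 = [1 0 2; 0 1 2; 0 0 1]
T2·T1 = [1 -2 -2; 0 1 2; 0 0 1]
det M = 1; M⁻¹ = [1 2 -2; 0 1 -2; 0 0 1]
M⁻¹ · (-14, 7)ᵀ = (-2, 5)ᵀ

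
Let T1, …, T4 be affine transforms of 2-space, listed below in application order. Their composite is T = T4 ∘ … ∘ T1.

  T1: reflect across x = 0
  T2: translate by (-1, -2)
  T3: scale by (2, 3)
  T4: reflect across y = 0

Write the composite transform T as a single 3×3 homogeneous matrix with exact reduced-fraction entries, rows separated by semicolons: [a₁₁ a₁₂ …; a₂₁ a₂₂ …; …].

T1 = [-1 0 0; 0 1 0; 0 0 1]
T2·T1 = [-1 0 -1; 0 1 -2; 0 0 1]
T3·…·T1 = [-2 0 -2; 0 3 -6; 0 0 1]
T4·…·T1 = [-2 0 -2; 0 -3 6; 0 0 1]

T = [-2 0 -2; 0 -3 6; 0 0 1]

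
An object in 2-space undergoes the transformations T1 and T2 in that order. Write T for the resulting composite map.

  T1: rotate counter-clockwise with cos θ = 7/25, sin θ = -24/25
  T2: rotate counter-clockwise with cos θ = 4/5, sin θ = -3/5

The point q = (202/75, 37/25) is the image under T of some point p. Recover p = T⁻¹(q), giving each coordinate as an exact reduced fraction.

T1 = [7/25 24/25 0; -24/25 7/25 0; 0 0 1]
T2·T1 = [-44/125 117/125 0; -117/125 -44/125 0; 0 0 1]
det M = 1; M⁻¹ = [-44/125 -117/125 0; 117/125 -44/125 0; 0 0 1]
M⁻¹ · (202/75, 37/25)ᵀ = (-7/3, 2)ᵀ

p = (-7/3, 2)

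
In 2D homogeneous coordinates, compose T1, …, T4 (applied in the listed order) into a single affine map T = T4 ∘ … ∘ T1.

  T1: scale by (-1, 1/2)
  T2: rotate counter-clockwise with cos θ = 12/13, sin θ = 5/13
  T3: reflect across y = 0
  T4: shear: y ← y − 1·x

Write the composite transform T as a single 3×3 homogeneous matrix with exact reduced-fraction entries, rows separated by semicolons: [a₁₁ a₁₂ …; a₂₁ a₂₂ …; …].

T = [-12/13 -5/26 0; 17/13 -7/26 0; 0 0 1]

T1 = [-1 0 0; 0 1/2 0; 0 0 1]
T2·T1 = [-12/13 -5/26 0; -5/13 6/13 0; 0 0 1]
T3·…·T1 = [-12/13 -5/26 0; 5/13 -6/13 0; 0 0 1]
T4·…·T1 = [-12/13 -5/26 0; 17/13 -7/26 0; 0 0 1]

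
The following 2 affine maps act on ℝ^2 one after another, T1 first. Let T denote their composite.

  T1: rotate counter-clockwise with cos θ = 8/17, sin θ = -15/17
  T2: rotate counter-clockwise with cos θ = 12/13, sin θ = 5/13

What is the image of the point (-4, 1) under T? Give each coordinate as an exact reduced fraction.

T(p) = (-32/13, 43/13)

T1 rotate counter-clockwise with cos θ = 8/17, sin θ = -15/17: (-4, 1) → (-1, 4)
T2 rotate counter-clockwise with cos θ = 12/13, sin θ = 5/13: (-1, 4) → (-32/13, 43/13)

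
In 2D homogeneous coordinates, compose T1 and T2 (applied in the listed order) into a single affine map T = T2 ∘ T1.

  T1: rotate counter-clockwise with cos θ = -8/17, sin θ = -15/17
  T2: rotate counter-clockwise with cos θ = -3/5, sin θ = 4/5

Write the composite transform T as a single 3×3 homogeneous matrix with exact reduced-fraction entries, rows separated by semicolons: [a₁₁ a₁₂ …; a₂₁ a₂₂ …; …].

T1 = [-8/17 15/17 0; -15/17 -8/17 0; 0 0 1]
T2·T1 = [84/85 -13/85 0; 13/85 84/85 0; 0 0 1]

T = [84/85 -13/85 0; 13/85 84/85 0; 0 0 1]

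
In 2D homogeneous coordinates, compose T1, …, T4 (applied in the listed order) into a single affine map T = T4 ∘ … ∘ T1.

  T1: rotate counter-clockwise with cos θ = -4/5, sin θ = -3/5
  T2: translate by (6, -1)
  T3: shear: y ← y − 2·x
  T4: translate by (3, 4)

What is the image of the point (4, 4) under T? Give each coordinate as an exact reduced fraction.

T(p) = (41/5, -13)

T1 rotate counter-clockwise with cos θ = -4/5, sin θ = -3/5: (4, 4) → (-4/5, -28/5)
T2 translate by (6, -1): (-4/5, -28/5) → (26/5, -33/5)
T3 shear: y ← y − 2·x: (26/5, -33/5) → (26/5, -17)
T4 translate by (3, 4): (26/5, -17) → (41/5, -13)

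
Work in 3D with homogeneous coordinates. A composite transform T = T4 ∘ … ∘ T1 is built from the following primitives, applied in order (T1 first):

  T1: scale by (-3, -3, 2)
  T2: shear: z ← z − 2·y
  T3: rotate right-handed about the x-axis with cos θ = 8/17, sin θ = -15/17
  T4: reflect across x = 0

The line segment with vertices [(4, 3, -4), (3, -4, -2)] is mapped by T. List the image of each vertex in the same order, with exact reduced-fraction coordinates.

T1 scale by (-3, -3, 2): (4, 3, -4) → (-12, -9, -8); (3, -4, -2) → (-9, 12, -4)
T2 shear: z ← z − 2·y: (-12, -9, -8) → (-12, -9, 10); (-9, 12, -4) → (-9, 12, -28)
T3 rotate right-handed about the x-axis with cos θ = 8/17, sin θ = -15/17: (-12, -9, 10) → (-12, 78/17, 215/17); (-9, 12, -28) → (-9, -324/17, -404/17)
T4 reflect across x = 0: (-12, 78/17, 215/17) → (12, 78/17, 215/17); (-9, -324/17, -404/17) → (9, -324/17, -404/17)

image vertices: (12, 78/17, 215/17), (9, -324/17, -404/17)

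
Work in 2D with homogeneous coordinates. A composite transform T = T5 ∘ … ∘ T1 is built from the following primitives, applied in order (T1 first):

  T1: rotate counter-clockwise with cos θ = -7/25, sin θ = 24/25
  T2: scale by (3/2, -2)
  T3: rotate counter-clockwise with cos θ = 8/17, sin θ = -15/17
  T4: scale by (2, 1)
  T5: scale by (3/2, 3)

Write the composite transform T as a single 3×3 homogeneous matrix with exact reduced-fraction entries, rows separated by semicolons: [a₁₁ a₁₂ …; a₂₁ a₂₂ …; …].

T1 = [-7/25 -24/25 0; 24/25 -7/25 0; 0 0 1]
T2·T1 = [-21/50 -36/25 0; -48/25 14/25 0; 0 0 1]
T3·…·T1 = [-804/425 -78/425 0; -453/850 652/425 0; 0 0 1]
T4·…·T1 = [-1608/425 -156/425 0; -453/850 652/425 0; 0 0 1]
T5·…·T1 = [-2412/425 -234/425 0; -1359/850 1956/425 0; 0 0 1]

T = [-2412/425 -234/425 0; -1359/850 1956/425 0; 0 0 1]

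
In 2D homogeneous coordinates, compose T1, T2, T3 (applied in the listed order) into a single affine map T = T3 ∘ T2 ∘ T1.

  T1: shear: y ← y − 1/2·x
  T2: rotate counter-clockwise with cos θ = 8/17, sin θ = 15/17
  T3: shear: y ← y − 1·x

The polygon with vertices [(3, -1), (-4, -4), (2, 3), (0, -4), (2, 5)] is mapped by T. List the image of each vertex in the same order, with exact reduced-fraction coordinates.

image vertices: (123/34, -73/34), (-2/17, -74/17), (-14/17, 60/17), (60/17, -92/17), (-44/17, 106/17)

T1 shear: y ← y − 1/2·x: (3, -1) → (3, -5/2); (-4, -4) → (-4, -2); (2, 3) → (2, 2); (0, -4) → (0, -4); (2, 5) → (2, 4)
T2 rotate counter-clockwise with cos θ = 8/17, sin θ = 15/17: (3, -5/2) → (123/34, 25/17); (-4, -2) → (-2/17, -76/17); (2, 2) → (-14/17, 46/17); (0, -4) → (60/17, -32/17); (2, 4) → (-44/17, 62/17)
T3 shear: y ← y − 1·x: (123/34, 25/17) → (123/34, -73/34); (-2/17, -76/17) → (-2/17, -74/17); (-14/17, 46/17) → (-14/17, 60/17); (60/17, -32/17) → (60/17, -92/17); (-44/17, 62/17) → (-44/17, 106/17)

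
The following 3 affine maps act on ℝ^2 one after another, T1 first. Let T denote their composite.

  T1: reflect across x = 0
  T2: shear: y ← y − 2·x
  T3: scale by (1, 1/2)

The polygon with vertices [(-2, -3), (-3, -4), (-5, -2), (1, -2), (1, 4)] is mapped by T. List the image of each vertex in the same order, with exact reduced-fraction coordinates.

image vertices: (2, -7/2), (3, -5), (5, -6), (-1, 0), (-1, 3)

T1 reflect across x = 0: (-2, -3) → (2, -3); (-3, -4) → (3, -4); (-5, -2) → (5, -2); (1, -2) → (-1, -2); (1, 4) → (-1, 4)
T2 shear: y ← y − 2·x: (2, -3) → (2, -7); (3, -4) → (3, -10); (5, -2) → (5, -12); (-1, -2) → (-1, 0); (-1, 4) → (-1, 6)
T3 scale by (1, 1/2): (2, -7) → (2, -7/2); (3, -10) → (3, -5); (5, -12) → (5, -6); (-1, 0) → (-1, 0); (-1, 6) → (-1, 3)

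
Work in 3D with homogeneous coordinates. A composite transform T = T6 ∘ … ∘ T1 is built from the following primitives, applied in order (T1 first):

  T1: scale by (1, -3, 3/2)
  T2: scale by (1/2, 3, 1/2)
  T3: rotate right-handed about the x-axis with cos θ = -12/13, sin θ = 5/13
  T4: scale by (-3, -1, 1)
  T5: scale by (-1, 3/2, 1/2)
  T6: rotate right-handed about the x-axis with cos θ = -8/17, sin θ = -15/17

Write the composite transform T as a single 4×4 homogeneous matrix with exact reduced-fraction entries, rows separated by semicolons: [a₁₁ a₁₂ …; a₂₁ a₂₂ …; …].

T = [3/2 0 0 0; 0 1917/442 -225/442 0; 0 2610/221 -387/1768 0; 0 0 0 1]

T1 = [1 0 0 0; 0 -3 0 0; 0 0 3/2 0; 0 0 0 1]
T2·T1 = [1/2 0 0 0; 0 -9 0 0; 0 0 3/4 0; 0 0 0 1]
T3·…·T1 = [1/2 0 0 0; 0 108/13 -15/52 0; 0 -45/13 -9/13 0; 0 0 0 1]
T4·…·T1 = [-3/2 0 0 0; 0 -108/13 15/52 0; 0 -45/13 -9/13 0; 0 0 0 1]
T5·…·T1 = [3/2 0 0 0; 0 -162/13 45/104 0; 0 -45/26 -9/26 0; 0 0 0 1]
T6·…·T1 = [3/2 0 0 0; 0 1917/442 -225/442 0; 0 2610/221 -387/1768 0; 0 0 0 1]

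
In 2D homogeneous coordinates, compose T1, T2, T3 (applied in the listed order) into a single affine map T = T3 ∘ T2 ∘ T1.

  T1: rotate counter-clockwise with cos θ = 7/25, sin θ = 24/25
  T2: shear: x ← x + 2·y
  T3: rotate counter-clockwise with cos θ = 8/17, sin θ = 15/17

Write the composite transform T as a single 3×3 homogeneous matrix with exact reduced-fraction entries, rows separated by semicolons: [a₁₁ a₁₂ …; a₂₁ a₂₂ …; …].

T = [16/85 -37/85 0; 1017/425 -94/425 0; 0 0 1]

T1 = [7/25 -24/25 0; 24/25 7/25 0; 0 0 1]
T2·T1 = [11/5 -2/5 0; 24/25 7/25 0; 0 0 1]
T3·…·T1 = [16/85 -37/85 0; 1017/425 -94/425 0; 0 0 1]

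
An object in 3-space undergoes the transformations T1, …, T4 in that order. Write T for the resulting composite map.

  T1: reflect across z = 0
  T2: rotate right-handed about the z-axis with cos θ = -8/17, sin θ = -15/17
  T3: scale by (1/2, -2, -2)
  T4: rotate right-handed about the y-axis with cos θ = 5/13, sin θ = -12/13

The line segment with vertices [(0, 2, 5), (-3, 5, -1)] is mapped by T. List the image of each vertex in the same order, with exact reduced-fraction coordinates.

image vertices: (-1965/221, 32/17, 1030/221), (1311/442, -10/17, 424/221)

T1 reflect across z = 0: (0, 2, 5) → (0, 2, -5); (-3, 5, -1) → (-3, 5, 1)
T2 rotate right-handed about the z-axis with cos θ = -8/17, sin θ = -15/17: (0, 2, -5) → (30/17, -16/17, -5); (-3, 5, 1) → (99/17, 5/17, 1)
T3 scale by (1/2, -2, -2): (30/17, -16/17, -5) → (15/17, 32/17, 10); (99/17, 5/17, 1) → (99/34, -10/17, -2)
T4 rotate right-handed about the y-axis with cos θ = 5/13, sin θ = -12/13: (15/17, 32/17, 10) → (-1965/221, 32/17, 1030/221); (99/34, -10/17, -2) → (1311/442, -10/17, 424/221)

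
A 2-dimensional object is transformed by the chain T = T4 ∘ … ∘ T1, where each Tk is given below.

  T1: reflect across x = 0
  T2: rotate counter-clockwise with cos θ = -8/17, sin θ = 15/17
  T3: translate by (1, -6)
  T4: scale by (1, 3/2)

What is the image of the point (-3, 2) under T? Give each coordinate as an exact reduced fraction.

T(p) = (-37/17, -219/34)

T1 reflect across x = 0: (-3, 2) → (3, 2)
T2 rotate counter-clockwise with cos θ = -8/17, sin θ = 15/17: (3, 2) → (-54/17, 29/17)
T3 translate by (1, -6): (-54/17, 29/17) → (-37/17, -73/17)
T4 scale by (1, 3/2): (-37/17, -73/17) → (-37/17, -219/34)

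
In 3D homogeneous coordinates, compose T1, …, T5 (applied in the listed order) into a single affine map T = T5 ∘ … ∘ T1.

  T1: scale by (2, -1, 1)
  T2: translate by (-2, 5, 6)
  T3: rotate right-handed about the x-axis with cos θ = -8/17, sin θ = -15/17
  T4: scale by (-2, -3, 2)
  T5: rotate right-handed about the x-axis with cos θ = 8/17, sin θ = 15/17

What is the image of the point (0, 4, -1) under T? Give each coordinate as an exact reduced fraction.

T1 scale by (2, -1, 1): (0, 4, -1) → (0, -4, -1)
T2 translate by (-2, 5, 6): (0, -4, -1) → (-2, 1, 5)
T3 rotate right-handed about the x-axis with cos θ = -8/17, sin θ = -15/17: (-2, 1, 5) → (-2, 67/17, -55/17)
T4 scale by (-2, -3, 2): (-2, 67/17, -55/17) → (4, -201/17, -110/17)
T5 rotate right-handed about the x-axis with cos θ = 8/17, sin θ = 15/17: (4, -201/17, -110/17) → (4, 42/289, -3895/289)

T(p) = (4, 42/289, -3895/289)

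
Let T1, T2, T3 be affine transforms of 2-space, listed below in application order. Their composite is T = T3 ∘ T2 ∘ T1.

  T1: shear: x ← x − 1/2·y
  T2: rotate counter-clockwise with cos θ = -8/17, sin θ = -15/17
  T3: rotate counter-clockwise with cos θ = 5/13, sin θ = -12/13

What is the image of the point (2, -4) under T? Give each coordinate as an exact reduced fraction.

T(p) = (-796/221, 964/221)

T1 shear: x ← x − 1/2·y: (2, -4) → (4, -4)
T2 rotate counter-clockwise with cos θ = -8/17, sin θ = -15/17: (4, -4) → (-92/17, -28/17)
T3 rotate counter-clockwise with cos θ = 5/13, sin θ = -12/13: (-92/17, -28/17) → (-796/221, 964/221)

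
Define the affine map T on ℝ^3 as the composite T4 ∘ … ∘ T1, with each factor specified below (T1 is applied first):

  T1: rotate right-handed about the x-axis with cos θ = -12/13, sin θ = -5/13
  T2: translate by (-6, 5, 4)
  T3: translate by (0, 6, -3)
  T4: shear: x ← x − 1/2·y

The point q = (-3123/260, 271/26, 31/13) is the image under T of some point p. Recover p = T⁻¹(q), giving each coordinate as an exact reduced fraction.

T1 = [1 0 0 0; 0 -12/13 5/13 0; 0 -5/13 -12/13 0; 0 0 0 1]
T2·T1 = [1 0 0 -6; 0 -12/13 5/13 5; 0 -5/13 -12/13 4; 0 0 0 1]
T3·…·T1 = [1 0 0 -6; 0 -12/13 5/13 11; 0 -5/13 -12/13 1; 0 0 0 1]
T4·…·T1 = [1 6/13 -5/26 -23/2; 0 -12/13 5/13 11; 0 -5/13 -12/13 1; 0 0 0 1]
det M = 1; M⁻¹ = [1 1/2 0 6; 0 -12/13 -5/13 137/13; 0 5/13 -12/13 -43/13; 0 0 0 1]
M⁻¹ · (-3123/260, 271/26, 31/13)ᵀ = (-4/5, 0, -3/2)ᵀ

p = (-4/5, 0, -3/2)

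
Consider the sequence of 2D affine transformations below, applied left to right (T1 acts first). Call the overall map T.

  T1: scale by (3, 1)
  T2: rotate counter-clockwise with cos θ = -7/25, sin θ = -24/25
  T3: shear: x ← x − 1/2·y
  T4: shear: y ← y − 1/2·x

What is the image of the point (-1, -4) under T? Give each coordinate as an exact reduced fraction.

T1 scale by (3, 1): (-1, -4) → (-3, -4)
T2 rotate counter-clockwise with cos θ = -7/25, sin θ = -24/25: (-3, -4) → (-3, 4)
T3 shear: x ← x − 1/2·y: (-3, 4) → (-5, 4)
T4 shear: y ← y − 1/2·x: (-5, 4) → (-5, 13/2)

T(p) = (-5, 13/2)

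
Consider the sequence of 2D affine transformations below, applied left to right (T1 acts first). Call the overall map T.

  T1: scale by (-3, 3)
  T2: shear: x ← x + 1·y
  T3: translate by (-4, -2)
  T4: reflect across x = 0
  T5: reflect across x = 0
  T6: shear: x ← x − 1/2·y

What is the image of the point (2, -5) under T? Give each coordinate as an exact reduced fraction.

T1 scale by (-3, 3): (2, -5) → (-6, -15)
T2 shear: x ← x + 1·y: (-6, -15) → (-21, -15)
T3 translate by (-4, -2): (-21, -15) → (-25, -17)
T4 reflect across x = 0: (-25, -17) → (25, -17)
T5 reflect across x = 0: (25, -17) → (-25, -17)
T6 shear: x ← x − 1/2·y: (-25, -17) → (-33/2, -17)

T(p) = (-33/2, -17)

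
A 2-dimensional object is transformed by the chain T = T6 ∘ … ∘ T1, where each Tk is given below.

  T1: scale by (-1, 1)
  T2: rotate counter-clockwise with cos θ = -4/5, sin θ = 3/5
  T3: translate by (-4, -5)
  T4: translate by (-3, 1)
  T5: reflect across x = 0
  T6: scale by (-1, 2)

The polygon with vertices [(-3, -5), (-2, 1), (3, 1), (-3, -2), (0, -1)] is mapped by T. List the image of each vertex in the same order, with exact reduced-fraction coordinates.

image vertices: (-32/5, 18/5), (-46/5, -36/5), (-26/5, -66/5), (-41/5, -6/5), (-32/5, -32/5)

T1 scale by (-1, 1): (-3, -5) → (3, -5); (-2, 1) → (2, 1); (3, 1) → (-3, 1); (-3, -2) → (3, -2); (0, -1) → (0, -1)
T2 rotate counter-clockwise with cos θ = -4/5, sin θ = 3/5: (3, -5) → (3/5, 29/5); (2, 1) → (-11/5, 2/5); (-3, 1) → (9/5, -13/5); (3, -2) → (-6/5, 17/5); (0, -1) → (3/5, 4/5)
T3 translate by (-4, -5): (3/5, 29/5) → (-17/5, 4/5); (-11/5, 2/5) → (-31/5, -23/5); (9/5, -13/5) → (-11/5, -38/5); (-6/5, 17/5) → (-26/5, -8/5); (3/5, 4/5) → (-17/5, -21/5)
T4 translate by (-3, 1): (-17/5, 4/5) → (-32/5, 9/5); (-31/5, -23/5) → (-46/5, -18/5); (-11/5, -38/5) → (-26/5, -33/5); (-26/5, -8/5) → (-41/5, -3/5); (-17/5, -21/5) → (-32/5, -16/5)
T5 reflect across x = 0: (-32/5, 9/5) → (32/5, 9/5); (-46/5, -18/5) → (46/5, -18/5); (-26/5, -33/5) → (26/5, -33/5); (-41/5, -3/5) → (41/5, -3/5); (-32/5, -16/5) → (32/5, -16/5)
T6 scale by (-1, 2): (32/5, 9/5) → (-32/5, 18/5); (46/5, -18/5) → (-46/5, -36/5); (26/5, -33/5) → (-26/5, -66/5); (41/5, -3/5) → (-41/5, -6/5); (32/5, -16/5) → (-32/5, -32/5)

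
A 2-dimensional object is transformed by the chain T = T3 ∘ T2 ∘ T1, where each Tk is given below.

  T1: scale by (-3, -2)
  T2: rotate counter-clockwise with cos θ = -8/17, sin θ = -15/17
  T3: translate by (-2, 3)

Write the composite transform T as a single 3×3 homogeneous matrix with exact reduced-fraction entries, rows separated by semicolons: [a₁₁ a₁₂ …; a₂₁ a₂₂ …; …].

T = [24/17 -30/17 -2; 45/17 16/17 3; 0 0 1]

T1 = [-3 0 0; 0 -2 0; 0 0 1]
T2·T1 = [24/17 -30/17 0; 45/17 16/17 0; 0 0 1]
T3·…·T1 = [24/17 -30/17 -2; 45/17 16/17 3; 0 0 1]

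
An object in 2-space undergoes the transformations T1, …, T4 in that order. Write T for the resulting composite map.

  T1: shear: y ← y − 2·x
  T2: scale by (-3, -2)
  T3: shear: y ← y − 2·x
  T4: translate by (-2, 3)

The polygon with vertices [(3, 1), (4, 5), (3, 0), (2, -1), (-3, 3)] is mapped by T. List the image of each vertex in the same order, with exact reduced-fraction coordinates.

T1 shear: y ← y − 2·x: (3, 1) → (3, -5); (4, 5) → (4, -3); (3, 0) → (3, -6); (2, -1) → (2, -5); (-3, 3) → (-3, 9)
T2 scale by (-3, -2): (3, -5) → (-9, 10); (4, -3) → (-12, 6); (3, -6) → (-9, 12); (2, -5) → (-6, 10); (-3, 9) → (9, -18)
T3 shear: y ← y − 2·x: (-9, 10) → (-9, 28); (-12, 6) → (-12, 30); (-9, 12) → (-9, 30); (-6, 10) → (-6, 22); (9, -18) → (9, -36)
T4 translate by (-2, 3): (-9, 28) → (-11, 31); (-12, 30) → (-14, 33); (-9, 30) → (-11, 33); (-6, 22) → (-8, 25); (9, -36) → (7, -33)

image vertices: (-11, 31), (-14, 33), (-11, 33), (-8, 25), (7, -33)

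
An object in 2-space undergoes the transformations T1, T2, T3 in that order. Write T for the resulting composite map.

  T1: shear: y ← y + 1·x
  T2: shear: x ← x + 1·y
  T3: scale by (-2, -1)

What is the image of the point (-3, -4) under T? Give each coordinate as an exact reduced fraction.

T(p) = (20, 7)

T1 shear: y ← y + 1·x: (-3, -4) → (-3, -7)
T2 shear: x ← x + 1·y: (-3, -7) → (-10, -7)
T3 scale by (-2, -1): (-10, -7) → (20, 7)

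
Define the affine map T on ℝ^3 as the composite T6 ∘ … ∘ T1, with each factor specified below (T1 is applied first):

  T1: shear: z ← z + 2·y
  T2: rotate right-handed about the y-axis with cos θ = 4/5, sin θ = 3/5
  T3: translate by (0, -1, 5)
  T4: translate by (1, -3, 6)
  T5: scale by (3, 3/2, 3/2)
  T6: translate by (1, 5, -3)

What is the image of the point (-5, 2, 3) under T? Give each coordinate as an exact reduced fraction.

T1 shear: z ← z + 2·y: (-5, 2, 3) → (-5, 2, 7)
T2 rotate right-handed about the y-axis with cos θ = 4/5, sin θ = 3/5: (-5, 2, 7) → (1/5, 2, 43/5)
T3 translate by (0, -1, 5): (1/5, 2, 43/5) → (1/5, 1, 68/5)
T4 translate by (1, -3, 6): (1/5, 1, 68/5) → (6/5, -2, 98/5)
T5 scale by (3, 3/2, 3/2): (6/5, -2, 98/5) → (18/5, -3, 147/5)
T6 translate by (1, 5, -3): (18/5, -3, 147/5) → (23/5, 2, 132/5)

T(p) = (23/5, 2, 132/5)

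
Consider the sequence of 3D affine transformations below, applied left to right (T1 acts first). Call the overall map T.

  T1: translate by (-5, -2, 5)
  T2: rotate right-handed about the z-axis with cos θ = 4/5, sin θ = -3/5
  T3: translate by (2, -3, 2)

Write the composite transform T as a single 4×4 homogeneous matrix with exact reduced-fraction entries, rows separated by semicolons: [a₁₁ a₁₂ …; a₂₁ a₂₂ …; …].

T = [4/5 3/5 0 -16/5; -3/5 4/5 0 -8/5; 0 0 1 7; 0 0 0 1]

T1 = [1 0 0 -5; 0 1 0 -2; 0 0 1 5; 0 0 0 1]
T2·T1 = [4/5 3/5 0 -26/5; -3/5 4/5 0 7/5; 0 0 1 5; 0 0 0 1]
T3·…·T1 = [4/5 3/5 0 -16/5; -3/5 4/5 0 -8/5; 0 0 1 7; 0 0 0 1]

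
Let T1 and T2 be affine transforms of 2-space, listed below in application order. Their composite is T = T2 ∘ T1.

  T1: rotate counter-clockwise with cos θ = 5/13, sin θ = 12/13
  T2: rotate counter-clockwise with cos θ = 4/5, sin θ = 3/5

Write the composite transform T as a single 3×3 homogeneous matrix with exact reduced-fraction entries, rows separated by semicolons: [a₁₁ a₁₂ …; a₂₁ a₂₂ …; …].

T1 = [5/13 -12/13 0; 12/13 5/13 0; 0 0 1]
T2·T1 = [-16/65 -63/65 0; 63/65 -16/65 0; 0 0 1]

T = [-16/65 -63/65 0; 63/65 -16/65 0; 0 0 1]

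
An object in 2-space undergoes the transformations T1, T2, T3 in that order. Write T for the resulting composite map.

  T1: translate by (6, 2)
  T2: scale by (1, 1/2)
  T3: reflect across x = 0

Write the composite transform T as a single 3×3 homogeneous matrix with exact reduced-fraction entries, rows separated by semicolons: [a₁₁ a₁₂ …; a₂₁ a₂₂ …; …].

T = [-1 0 -6; 0 1/2 1; 0 0 1]

T1 = [1 0 6; 0 1 2; 0 0 1]
T2·T1 = [1 0 6; 0 1/2 1; 0 0 1]
T3·…·T1 = [-1 0 -6; 0 1/2 1; 0 0 1]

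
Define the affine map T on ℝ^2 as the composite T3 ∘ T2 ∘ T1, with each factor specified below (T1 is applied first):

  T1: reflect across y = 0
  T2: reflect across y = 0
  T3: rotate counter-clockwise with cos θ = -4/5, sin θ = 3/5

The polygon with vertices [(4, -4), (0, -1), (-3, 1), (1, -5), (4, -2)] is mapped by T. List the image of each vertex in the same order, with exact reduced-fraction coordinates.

T1 reflect across y = 0: (4, -4) → (4, 4); (0, -1) → (0, 1); (-3, 1) → (-3, -1); (1, -5) → (1, 5); (4, -2) → (4, 2)
T2 reflect across y = 0: (4, 4) → (4, -4); (0, 1) → (0, -1); (-3, -1) → (-3, 1); (1, 5) → (1, -5); (4, 2) → (4, -2)
T3 rotate counter-clockwise with cos θ = -4/5, sin θ = 3/5: (4, -4) → (-4/5, 28/5); (0, -1) → (3/5, 4/5); (-3, 1) → (9/5, -13/5); (1, -5) → (11/5, 23/5); (4, -2) → (-2, 4)

image vertices: (-4/5, 28/5), (3/5, 4/5), (9/5, -13/5), (11/5, 23/5), (-2, 4)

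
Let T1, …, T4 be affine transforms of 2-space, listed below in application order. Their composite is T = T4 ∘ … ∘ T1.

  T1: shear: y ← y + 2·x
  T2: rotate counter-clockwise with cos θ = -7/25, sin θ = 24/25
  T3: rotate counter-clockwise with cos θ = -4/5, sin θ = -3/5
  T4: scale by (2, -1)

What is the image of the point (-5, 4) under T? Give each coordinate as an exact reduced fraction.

T1 shear: y ← y + 2·x: (-5, 4) → (-5, -6)
T2 rotate counter-clockwise with cos θ = -7/25, sin θ = 24/25: (-5, -6) → (179/25, -78/25)
T3 rotate counter-clockwise with cos θ = -4/5, sin θ = -3/5: (179/25, -78/25) → (-38/5, -9/5)
T4 scale by (2, -1): (-38/5, -9/5) → (-76/5, 9/5)

T(p) = (-76/5, 9/5)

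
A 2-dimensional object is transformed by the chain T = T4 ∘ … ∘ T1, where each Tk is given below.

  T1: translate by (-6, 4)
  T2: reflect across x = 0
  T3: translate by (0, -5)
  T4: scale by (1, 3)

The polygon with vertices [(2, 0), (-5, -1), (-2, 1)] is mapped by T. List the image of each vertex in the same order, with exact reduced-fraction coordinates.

T1 translate by (-6, 4): (2, 0) → (-4, 4); (-5, -1) → (-11, 3); (-2, 1) → (-8, 5)
T2 reflect across x = 0: (-4, 4) → (4, 4); (-11, 3) → (11, 3); (-8, 5) → (8, 5)
T3 translate by (0, -5): (4, 4) → (4, -1); (11, 3) → (11, -2); (8, 5) → (8, 0)
T4 scale by (1, 3): (4, -1) → (4, -3); (11, -2) → (11, -6); (8, 0) → (8, 0)

image vertices: (4, -3), (11, -6), (8, 0)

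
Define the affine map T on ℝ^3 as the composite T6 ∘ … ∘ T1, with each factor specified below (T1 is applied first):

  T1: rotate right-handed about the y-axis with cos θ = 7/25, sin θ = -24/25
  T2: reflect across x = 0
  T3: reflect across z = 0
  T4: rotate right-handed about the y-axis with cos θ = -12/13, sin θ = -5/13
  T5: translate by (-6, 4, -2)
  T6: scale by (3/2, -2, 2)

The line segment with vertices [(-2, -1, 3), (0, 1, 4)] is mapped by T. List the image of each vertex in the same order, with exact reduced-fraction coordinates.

image vertices: (-9351/650, -6, -1088/325), (-4443/325, -10, 332/325)

T1 rotate right-handed about the y-axis with cos θ = 7/25, sin θ = -24/25: (-2, -1, 3) → (-86/25, -1, -27/25); (0, 1, 4) → (-96/25, 1, 28/25)
T2 reflect across x = 0: (-86/25, -1, -27/25) → (86/25, -1, -27/25); (-96/25, 1, 28/25) → (96/25, 1, 28/25)
T3 reflect across z = 0: (86/25, -1, -27/25) → (86/25, -1, 27/25); (96/25, 1, 28/25) → (96/25, 1, -28/25)
T4 rotate right-handed about the y-axis with cos θ = -12/13, sin θ = -5/13: (86/25, -1, 27/25) → (-1167/325, -1, 106/325); (96/25, 1, -28/25) → (-1012/325, 1, 816/325)
T5 translate by (-6, 4, -2): (-1167/325, -1, 106/325) → (-3117/325, 3, -544/325); (-1012/325, 1, 816/325) → (-2962/325, 5, 166/325)
T6 scale by (3/2, -2, 2): (-3117/325, 3, -544/325) → (-9351/650, -6, -1088/325); (-2962/325, 5, 166/325) → (-4443/325, -10, 332/325)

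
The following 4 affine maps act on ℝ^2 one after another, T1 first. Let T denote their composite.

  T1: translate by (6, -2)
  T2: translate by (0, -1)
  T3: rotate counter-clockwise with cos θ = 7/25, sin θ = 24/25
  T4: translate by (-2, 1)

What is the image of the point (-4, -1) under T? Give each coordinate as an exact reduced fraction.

T1 translate by (6, -2): (-4, -1) → (2, -3)
T2 translate by (0, -1): (2, -3) → (2, -4)
T3 rotate counter-clockwise with cos θ = 7/25, sin θ = 24/25: (2, -4) → (22/5, 4/5)
T4 translate by (-2, 1): (22/5, 4/5) → (12/5, 9/5)

T(p) = (12/5, 9/5)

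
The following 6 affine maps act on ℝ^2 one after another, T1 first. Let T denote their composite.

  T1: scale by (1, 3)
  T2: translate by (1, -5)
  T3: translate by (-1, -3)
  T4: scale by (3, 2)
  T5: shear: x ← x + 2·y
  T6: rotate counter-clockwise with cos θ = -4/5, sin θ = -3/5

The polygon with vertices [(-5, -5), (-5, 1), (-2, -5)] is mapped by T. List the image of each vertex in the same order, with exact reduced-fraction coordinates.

T1 scale by (1, 3): (-5, -5) → (-5, -15); (-5, 1) → (-5, 3); (-2, -5) → (-2, -15)
T2 translate by (1, -5): (-5, -15) → (-4, -20); (-5, 3) → (-4, -2); (-2, -15) → (-1, -20)
T3 translate by (-1, -3): (-4, -20) → (-5, -23); (-4, -2) → (-5, -5); (-1, -20) → (-2, -23)
T4 scale by (3, 2): (-5, -23) → (-15, -46); (-5, -5) → (-15, -10); (-2, -23) → (-6, -46)
T5 shear: x ← x + 2·y: (-15, -46) → (-107, -46); (-15, -10) → (-35, -10); (-6, -46) → (-98, -46)
T6 rotate counter-clockwise with cos θ = -4/5, sin θ = -3/5: (-107, -46) → (58, 101); (-35, -10) → (22, 29); (-98, -46) → (254/5, 478/5)

image vertices: (58, 101), (22, 29), (254/5, 478/5)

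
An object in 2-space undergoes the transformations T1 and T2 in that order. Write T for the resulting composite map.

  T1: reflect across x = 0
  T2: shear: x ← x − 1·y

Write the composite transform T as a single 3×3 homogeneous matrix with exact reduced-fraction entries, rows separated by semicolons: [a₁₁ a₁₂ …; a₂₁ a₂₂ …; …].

T1 = [-1 0 0; 0 1 0; 0 0 1]
T2·T1 = [-1 -1 0; 0 1 0; 0 0 1]

T = [-1 -1 0; 0 1 0; 0 0 1]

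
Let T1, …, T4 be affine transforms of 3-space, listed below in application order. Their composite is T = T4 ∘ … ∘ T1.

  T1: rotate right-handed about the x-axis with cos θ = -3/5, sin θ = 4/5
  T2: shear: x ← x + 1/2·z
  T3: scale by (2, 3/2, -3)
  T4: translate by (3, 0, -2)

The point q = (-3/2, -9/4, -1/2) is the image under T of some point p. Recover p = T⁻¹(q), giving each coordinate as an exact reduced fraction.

T1 = [1 0 0 0; 0 -3/5 -4/5 0; 0 4/5 -3/5 0; 0 0 0 1]
T2·T1 = [1 2/5 -3/10 0; 0 -3/5 -4/5 0; 0 4/5 -3/5 0; 0 0 0 1]
T3·…·T1 = [2 4/5 -3/5 0; 0 -9/10 -6/5 0; 0 -12/5 9/5 0; 0 0 0 1]
T4·…·T1 = [2 4/5 -3/5 3; 0 -9/10 -6/5 0; 0 -12/5 9/5 -2; 0 0 0 1]
det M = -9; M⁻¹ = [1/2 0 1/6 -7/6; 0 -2/5 -4/15 -8/15; 0 -8/15 1/5 2/5; 0 0 0 1]
M⁻¹ · (-3/2, -9/4, -1/2)ᵀ = (-2, 1/2, 3/2)ᵀ

p = (-2, 1/2, 3/2)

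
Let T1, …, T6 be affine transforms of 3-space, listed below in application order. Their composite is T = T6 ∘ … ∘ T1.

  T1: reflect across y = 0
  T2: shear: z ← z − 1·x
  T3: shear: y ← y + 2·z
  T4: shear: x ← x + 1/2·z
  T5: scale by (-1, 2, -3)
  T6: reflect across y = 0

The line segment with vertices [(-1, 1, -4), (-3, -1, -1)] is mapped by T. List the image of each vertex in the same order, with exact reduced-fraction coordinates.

T1 reflect across y = 0: (-1, 1, -4) → (-1, -1, -4); (-3, -1, -1) → (-3, 1, -1)
T2 shear: z ← z − 1·x: (-1, -1, -4) → (-1, -1, -3); (-3, 1, -1) → (-3, 1, 2)
T3 shear: y ← y + 2·z: (-1, -1, -3) → (-1, -7, -3); (-3, 1, 2) → (-3, 5, 2)
T4 shear: x ← x + 1/2·z: (-1, -7, -3) → (-5/2, -7, -3); (-3, 5, 2) → (-2, 5, 2)
T5 scale by (-1, 2, -3): (-5/2, -7, -3) → (5/2, -14, 9); (-2, 5, 2) → (2, 10, -6)
T6 reflect across y = 0: (5/2, -14, 9) → (5/2, 14, 9); (2, 10, -6) → (2, -10, -6)

image vertices: (5/2, 14, 9), (2, -10, -6)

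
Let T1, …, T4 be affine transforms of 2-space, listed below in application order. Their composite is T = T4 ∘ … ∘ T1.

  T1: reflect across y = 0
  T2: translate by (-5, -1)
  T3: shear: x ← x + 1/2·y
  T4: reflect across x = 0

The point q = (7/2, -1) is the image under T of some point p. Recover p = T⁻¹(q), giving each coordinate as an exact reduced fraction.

p = (2, 0)

T1 = [1 0 0; 0 -1 0; 0 0 1]
T2·T1 = [1 0 -5; 0 -1 -1; 0 0 1]
T3·…·T1 = [1 -1/2 -11/2; 0 -1 -1; 0 0 1]
T4·…·T1 = [-1 1/2 11/2; 0 -1 -1; 0 0 1]
det M = 1; M⁻¹ = [-1 -1/2 5; 0 -1 -1; 0 0 1]
M⁻¹ · (7/2, -1)ᵀ = (2, 0)ᵀ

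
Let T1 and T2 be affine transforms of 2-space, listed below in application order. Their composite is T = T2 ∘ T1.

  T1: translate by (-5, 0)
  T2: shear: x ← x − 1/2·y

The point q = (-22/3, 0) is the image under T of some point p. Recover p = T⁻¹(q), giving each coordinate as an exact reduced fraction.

p = (-7/3, 0)

T1 = [1 0 -5; 0 1 0; 0 0 1]
T2·T1 = [1 -1/2 -5; 0 1 0; 0 0 1]
det M = 1; M⁻¹ = [1 1/2 5; 0 1 0; 0 0 1]
M⁻¹ · (-22/3, 0)ᵀ = (-7/3, 0)ᵀ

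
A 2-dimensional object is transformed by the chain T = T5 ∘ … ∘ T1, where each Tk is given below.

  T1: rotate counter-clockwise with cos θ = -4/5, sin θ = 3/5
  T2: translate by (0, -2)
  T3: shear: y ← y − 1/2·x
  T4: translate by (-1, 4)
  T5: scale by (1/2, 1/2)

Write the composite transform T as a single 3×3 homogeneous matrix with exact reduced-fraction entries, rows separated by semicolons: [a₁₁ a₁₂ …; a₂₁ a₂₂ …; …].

T = [-2/5 -3/10 -1/2; 1/2 -1/4 1; 0 0 1]

T1 = [-4/5 -3/5 0; 3/5 -4/5 0; 0 0 1]
T2·T1 = [-4/5 -3/5 0; 3/5 -4/5 -2; 0 0 1]
T3·…·T1 = [-4/5 -3/5 0; 1 -1/2 -2; 0 0 1]
T4·…·T1 = [-4/5 -3/5 -1; 1 -1/2 2; 0 0 1]
T5·…·T1 = [-2/5 -3/10 -1/2; 1/2 -1/4 1; 0 0 1]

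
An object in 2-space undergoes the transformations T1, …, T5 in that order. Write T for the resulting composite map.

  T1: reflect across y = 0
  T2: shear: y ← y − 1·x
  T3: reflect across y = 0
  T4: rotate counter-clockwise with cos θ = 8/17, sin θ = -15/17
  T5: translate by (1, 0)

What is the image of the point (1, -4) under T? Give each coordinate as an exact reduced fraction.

T1 reflect across y = 0: (1, -4) → (1, 4)
T2 shear: y ← y − 1·x: (1, 4) → (1, 3)
T3 reflect across y = 0: (1, 3) → (1, -3)
T4 rotate counter-clockwise with cos θ = 8/17, sin θ = -15/17: (1, -3) → (-37/17, -39/17)
T5 translate by (1, 0): (-37/17, -39/17) → (-20/17, -39/17)

T(p) = (-20/17, -39/17)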